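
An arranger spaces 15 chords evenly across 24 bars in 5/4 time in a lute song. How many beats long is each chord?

8 beats

24 bars × 5 beats/bar = 120 beats total.
120 beats ÷ 15 chords = 8 beats per chord.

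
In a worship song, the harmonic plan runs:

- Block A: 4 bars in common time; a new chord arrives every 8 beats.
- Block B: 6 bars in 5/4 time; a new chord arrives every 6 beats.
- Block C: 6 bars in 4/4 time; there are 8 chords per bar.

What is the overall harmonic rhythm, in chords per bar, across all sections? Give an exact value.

A: 4 bars of 4 beats is 16 beats; at 8 beats each that's 2 chords.
B: 6 bars of 5 beats is 30 beats; at 6 beats each that's 5 chords.
C: 6 bars of 4 beats is 24 beats; at 0.5 beats each that's 48 chords.
Overall: 55 chords over 16 bars → 55/16 = 55/16 chords per bar.

55/16 chords per bar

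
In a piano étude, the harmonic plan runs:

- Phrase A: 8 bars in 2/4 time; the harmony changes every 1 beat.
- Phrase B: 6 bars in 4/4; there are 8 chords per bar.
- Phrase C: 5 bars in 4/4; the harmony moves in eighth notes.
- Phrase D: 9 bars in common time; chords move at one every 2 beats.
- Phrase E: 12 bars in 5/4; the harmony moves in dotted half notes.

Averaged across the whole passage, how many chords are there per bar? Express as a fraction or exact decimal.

A: 8 × 2 = 16 beats ÷ 1 = 16 chords.
B: 6 × 4 = 24 beats ÷ 0.5 = 48 chords.
C: 5 × 4 = 20 beats ÷ 0.5 = 40 chords.
D: 9 × 4 = 36 beats ÷ 2 = 18 chords.
E: 12 × 5 = 60 beats ÷ 3 = 20 chords.
Overall: 142 chords over 40 bars → 142/40 = 3.55 chords per bar.

3.55 chords per bar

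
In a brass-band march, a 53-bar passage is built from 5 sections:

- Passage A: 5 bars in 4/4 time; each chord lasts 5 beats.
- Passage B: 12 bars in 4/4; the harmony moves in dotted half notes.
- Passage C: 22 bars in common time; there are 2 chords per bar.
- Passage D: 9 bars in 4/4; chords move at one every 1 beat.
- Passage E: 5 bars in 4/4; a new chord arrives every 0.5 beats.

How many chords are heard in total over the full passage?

A: 5·4 = 20 beats, 20/5 = 4 chords.
B: 12·4 = 48 beats, 48/3 = 16 chords.
C: 22·4 = 88 beats, 88/2 = 44 chords.
D: 9·4 = 36 beats, 36/1 = 36 chords.
E: 5·4 = 20 beats, 20/0.5 = 40 chords.
Total: 4 + 16 + 44 + 36 + 40 = 140.

140 chords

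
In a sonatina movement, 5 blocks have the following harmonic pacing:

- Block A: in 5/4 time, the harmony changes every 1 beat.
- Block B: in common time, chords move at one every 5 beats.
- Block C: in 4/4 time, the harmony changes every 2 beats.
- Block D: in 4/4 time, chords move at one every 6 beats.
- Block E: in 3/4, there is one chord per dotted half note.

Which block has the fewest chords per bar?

Block D

A: 5/1 = 5 chords/bar.
B: 4/5 = 0.8 chords/bar.
C: 4/2 = 2 chords/bar.
D: 4/6 = 2/3 chords/bar.
E: 3/3 = 1 chord/bar.
Slowest is D at 2/3 chords/bar.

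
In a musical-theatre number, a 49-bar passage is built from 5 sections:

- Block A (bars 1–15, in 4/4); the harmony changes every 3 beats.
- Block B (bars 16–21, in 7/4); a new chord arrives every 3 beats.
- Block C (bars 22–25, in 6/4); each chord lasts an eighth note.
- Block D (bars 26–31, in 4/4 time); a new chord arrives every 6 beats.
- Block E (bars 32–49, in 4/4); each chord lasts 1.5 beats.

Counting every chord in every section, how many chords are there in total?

A: 15·4 = 60 beats, 60/3 = 20 chords.
B: 6·7 = 42 beats, 42/3 = 14 chords.
C: 4·6 = 24 beats, 24/0.5 = 48 chords.
D: 6·4 = 24 beats, 24/6 = 4 chords.
E: 18·4 = 72 beats, 72/1.5 = 48 chords.
Total: 20 + 14 + 48 + 4 + 48 = 134.

134 chords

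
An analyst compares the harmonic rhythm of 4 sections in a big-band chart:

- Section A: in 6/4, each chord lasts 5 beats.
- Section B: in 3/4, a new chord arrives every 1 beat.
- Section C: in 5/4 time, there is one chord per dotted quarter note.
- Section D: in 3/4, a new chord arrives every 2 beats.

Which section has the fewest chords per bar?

Section A

A: 6 beats/bar ÷ 5 beats/chord = 1.2 chords/bar.
B: 3 beats/bar ÷ 1 beat/chord = 3 chords/bar.
C: 5 beats/bar ÷ 1.5 beats/chord = 10/3 chords/bar.
D: 3 beats/bar ÷ 2 beats/chord = 1.5 chords/bar.
Slowest is A at 1.2 chords/bar.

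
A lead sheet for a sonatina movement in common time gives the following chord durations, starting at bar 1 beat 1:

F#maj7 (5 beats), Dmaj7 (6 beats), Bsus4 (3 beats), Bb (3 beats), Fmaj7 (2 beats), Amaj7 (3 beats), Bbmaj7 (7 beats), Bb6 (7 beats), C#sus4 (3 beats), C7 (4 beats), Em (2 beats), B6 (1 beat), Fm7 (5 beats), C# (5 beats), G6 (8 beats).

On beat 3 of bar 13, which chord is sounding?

Beat 3 of bar 13 is beat (13−1)×4 + 3 = 51 overall.
Running totals: F#maj7 ends at 5, Dmaj7 ends at 11, Bsus4 ends at 14, Bb ends at 17, Fmaj7 ends at 19, Amaj7 ends at 22, Bbmaj7 ends at 29, Bb6 ends at 36, C#sus4 ends at 39, C7 ends at 43, Em ends at 45, B6 ends at 46, Fm7 ends at 51.
Beat 51 falls within Fm7.

Fm7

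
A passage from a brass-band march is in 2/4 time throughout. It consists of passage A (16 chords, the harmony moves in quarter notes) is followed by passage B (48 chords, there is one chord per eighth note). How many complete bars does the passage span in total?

A: 16 × 1 = 16 beats = 8 bars.
B: 48 × 0.5 = 24 beats = 12 bars.
Total: 8 + 12 = 20 bars.

20 bars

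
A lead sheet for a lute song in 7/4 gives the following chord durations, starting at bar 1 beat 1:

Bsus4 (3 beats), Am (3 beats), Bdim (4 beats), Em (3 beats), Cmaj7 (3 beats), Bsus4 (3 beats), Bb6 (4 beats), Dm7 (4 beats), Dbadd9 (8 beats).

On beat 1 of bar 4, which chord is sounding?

Bb6

Beat 1 of bar 4 is beat (4−1)×7 + 1 = 22 overall.
Running totals: Bsus4 ends at 3, Am ends at 6, Bdim ends at 10, Em ends at 13, Cmaj7 ends at 16, Bsus4 ends at 19, Bb6 ends at 23.
Beat 22 falls within Bb6.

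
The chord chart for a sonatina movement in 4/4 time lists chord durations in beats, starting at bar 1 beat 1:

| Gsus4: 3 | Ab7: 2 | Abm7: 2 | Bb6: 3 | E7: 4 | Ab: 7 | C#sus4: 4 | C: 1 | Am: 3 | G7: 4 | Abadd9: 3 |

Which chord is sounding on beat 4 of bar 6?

C#sus4

Beat 4 of bar 6 is beat (6−1)×4 + 4 = 24 overall.
Running totals: Gsus4 ends at 3, Ab7 ends at 5, Abm7 ends at 7, Bb6 ends at 10, E7 ends at 14, Ab ends at 21, C#sus4 ends at 25.
Beat 24 falls within C#sus4.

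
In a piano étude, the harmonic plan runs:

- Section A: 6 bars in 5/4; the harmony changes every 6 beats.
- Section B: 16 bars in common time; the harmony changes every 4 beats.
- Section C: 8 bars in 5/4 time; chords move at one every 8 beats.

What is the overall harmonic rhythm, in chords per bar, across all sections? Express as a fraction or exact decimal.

A: 6 bars of 5 beats is 30 beats; at 6 beats each that's 5 chords.
B: 16 bars of 4 beats is 64 beats; at 4 beats each that's 16 chords.
C: 8 bars of 5 beats is 40 beats; at 8 beats each that's 5 chords.
Overall: 26 chords over 30 bars → 26/30 = 13/15 chords per bar.

13/15 chords per bar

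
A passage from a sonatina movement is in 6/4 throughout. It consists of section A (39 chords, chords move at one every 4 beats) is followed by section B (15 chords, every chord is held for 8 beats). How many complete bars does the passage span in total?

A: 39 × 4 = 156 beats = 26 bars.
B: 15 × 8 = 120 beats = 20 bars.
Total: 26 + 20 = 46 bars.

46 bars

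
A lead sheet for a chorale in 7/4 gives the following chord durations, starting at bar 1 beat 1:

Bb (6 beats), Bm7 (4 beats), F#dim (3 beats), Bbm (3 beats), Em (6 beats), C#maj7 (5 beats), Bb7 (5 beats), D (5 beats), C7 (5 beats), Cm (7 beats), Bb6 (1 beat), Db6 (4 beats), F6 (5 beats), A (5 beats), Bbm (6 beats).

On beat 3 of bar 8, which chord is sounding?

Db6

Beat 3 of bar 8 is beat (8−1)×7 + 3 = 52 overall.
Running totals: Bb ends at 6, Bm7 ends at 10, F#dim ends at 13, Bbm ends at 16, Em ends at 22, C#maj7 ends at 27, Bb7 ends at 32, D ends at 37, C7 ends at 42, Cm ends at 49, Bb6 ends at 50, Db6 ends at 54.
Beat 52 falls within Db6.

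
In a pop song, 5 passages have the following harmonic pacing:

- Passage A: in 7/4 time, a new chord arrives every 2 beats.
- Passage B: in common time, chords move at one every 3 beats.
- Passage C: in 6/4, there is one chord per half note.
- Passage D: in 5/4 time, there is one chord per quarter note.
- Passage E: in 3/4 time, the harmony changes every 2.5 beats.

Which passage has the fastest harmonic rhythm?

A: 7 beats/bar ÷ 2 beats/chord = 3.5 chords/bar.
B: 4 beats/bar ÷ 3 beats/chord = 4/3 chords/bar.
C: 6 beats/bar ÷ 2 beats/chord = 3 chords/bar.
D: 5 beats/bar ÷ 1 beat/chord = 5 chords/bar.
E: 3 beats/bar ÷ 2.5 beats/chord = 1.2 chords/bar.
Fastest is D at 5 chords/bar.

Passage D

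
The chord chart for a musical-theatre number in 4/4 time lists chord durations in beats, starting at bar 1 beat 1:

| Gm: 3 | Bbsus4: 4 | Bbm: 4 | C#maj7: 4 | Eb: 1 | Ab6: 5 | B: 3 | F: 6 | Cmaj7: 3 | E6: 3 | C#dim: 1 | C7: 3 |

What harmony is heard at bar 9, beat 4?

E6

Beat 4 of bar 9 is beat (9−1)×4 + 4 = 36 overall.
Running totals: Gm ends at 3, Bbsus4 ends at 7, Bbm ends at 11, C#maj7 ends at 15, Eb ends at 16, Ab6 ends at 21, B ends at 24, F ends at 30, Cmaj7 ends at 33, E6 ends at 36.
Beat 36 falls within E6.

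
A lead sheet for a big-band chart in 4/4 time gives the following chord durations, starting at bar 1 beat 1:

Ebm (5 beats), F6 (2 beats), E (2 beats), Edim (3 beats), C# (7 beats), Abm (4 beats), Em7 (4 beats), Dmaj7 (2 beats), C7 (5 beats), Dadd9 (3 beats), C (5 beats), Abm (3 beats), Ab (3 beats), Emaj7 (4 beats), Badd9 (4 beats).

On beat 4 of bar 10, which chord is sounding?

Beat 4 of bar 10 is beat (10−1)×4 + 4 = 40 overall.
Running totals: Ebm ends at 5, F6 ends at 7, E ends at 9, Edim ends at 12, C# ends at 19, Abm ends at 23, Em7 ends at 27, Dmaj7 ends at 29, C7 ends at 34, Dadd9 ends at 37, C ends at 42.
Beat 40 falls within C.

C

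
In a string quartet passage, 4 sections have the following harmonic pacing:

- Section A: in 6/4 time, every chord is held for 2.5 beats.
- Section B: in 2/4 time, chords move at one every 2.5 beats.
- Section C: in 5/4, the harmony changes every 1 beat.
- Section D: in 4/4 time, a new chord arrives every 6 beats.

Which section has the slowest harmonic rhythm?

A: 6 beats/bar ÷ 2.5 beats/chord = 2.4 chords/bar.
B: 2 beats/bar ÷ 2.5 beats/chord = 0.8 chords/bar.
C: 5 beats/bar ÷ 1 beat/chord = 5 chords/bar.
D: 4 beats/bar ÷ 6 beats/chord = 2/3 chords/bar.
Slowest is D at 2/3 chords/bar.

Section D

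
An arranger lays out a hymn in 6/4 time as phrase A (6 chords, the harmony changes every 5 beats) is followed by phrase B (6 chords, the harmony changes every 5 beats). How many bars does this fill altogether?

10 bars

A: 6 × 5 = 30 beats = 5 bars.
B: 6 × 5 = 30 beats = 5 bars.
Total: 5 + 5 = 10 bars.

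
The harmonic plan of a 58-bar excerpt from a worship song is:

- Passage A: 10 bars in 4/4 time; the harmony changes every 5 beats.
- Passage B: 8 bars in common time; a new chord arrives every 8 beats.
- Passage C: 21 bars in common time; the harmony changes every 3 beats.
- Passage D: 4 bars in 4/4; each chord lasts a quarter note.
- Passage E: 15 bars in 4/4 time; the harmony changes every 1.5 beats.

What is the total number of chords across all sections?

96 chords

A: 10 bars × 4 beats = 40 beats; 5 beats/chord → 8 chords.
B: 8 bars × 4 beats = 32 beats; 8 beats/chord → 4 chords.
C: 21 bars × 4 beats = 84 beats; 3 beats/chord → 28 chords.
D: 4 bars × 4 beats = 16 beats; 1 beat/chord → 16 chords.
E: 15 bars × 4 beats = 60 beats; 1.5 beats/chord → 40 chords.
Total: 8 + 4 + 28 + 16 + 40 = 96.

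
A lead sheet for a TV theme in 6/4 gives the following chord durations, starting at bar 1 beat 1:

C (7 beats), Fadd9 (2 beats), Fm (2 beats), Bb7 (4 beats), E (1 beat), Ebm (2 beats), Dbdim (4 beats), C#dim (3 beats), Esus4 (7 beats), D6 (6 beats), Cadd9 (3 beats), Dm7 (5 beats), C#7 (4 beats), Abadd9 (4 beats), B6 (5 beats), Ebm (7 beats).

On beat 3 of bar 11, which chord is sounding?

Beat 3 of bar 11 is beat (11−1)×6 + 3 = 63 overall.
Running totals: C ends at 7, Fadd9 ends at 9, Fm ends at 11, Bb7 ends at 15, E ends at 16, Ebm ends at 18, Dbdim ends at 22, C#dim ends at 25, Esus4 ends at 32, D6 ends at 38, Cadd9 ends at 41, Dm7 ends at 46, C#7 ends at 50, Abadd9 ends at 54, B6 ends at 59, Ebm ends at 66.
Beat 63 falls within Ebm.

Ebm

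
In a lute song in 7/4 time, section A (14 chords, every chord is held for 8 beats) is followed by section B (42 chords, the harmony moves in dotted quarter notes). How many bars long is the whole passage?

A: 14 × 8 = 112 beats = 16 bars.
B: 42 × 1.5 = 63 beats = 9 bars.
Total: 16 + 9 = 25 bars.

25 bars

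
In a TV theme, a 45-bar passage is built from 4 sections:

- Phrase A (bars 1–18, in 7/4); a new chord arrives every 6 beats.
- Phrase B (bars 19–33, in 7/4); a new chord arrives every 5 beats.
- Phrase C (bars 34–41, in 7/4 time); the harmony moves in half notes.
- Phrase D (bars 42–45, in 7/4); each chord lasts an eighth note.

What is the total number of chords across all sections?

A has 126 beats and chords last 6 each, so 21 chords.
B has 105 beats and chords last 5 each, so 21 chords.
C has 56 beats and chords last 2 each, so 28 chords.
D has 28 beats and chords last 0.5 each, so 56 chords.
Total: 21 + 21 + 28 + 56 = 126.

126 chords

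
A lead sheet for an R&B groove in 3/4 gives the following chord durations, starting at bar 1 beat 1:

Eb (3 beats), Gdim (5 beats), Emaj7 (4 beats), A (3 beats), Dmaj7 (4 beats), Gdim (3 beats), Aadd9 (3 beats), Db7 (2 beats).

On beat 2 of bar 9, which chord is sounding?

Beat 2 of bar 9 is beat (9−1)×3 + 2 = 26 overall.
Running totals: Eb ends at 3, Gdim ends at 8, Emaj7 ends at 12, A ends at 15, Dmaj7 ends at 19, Gdim ends at 22, Aadd9 ends at 25, Db7 ends at 27.
Beat 26 falls within Db7.

Db7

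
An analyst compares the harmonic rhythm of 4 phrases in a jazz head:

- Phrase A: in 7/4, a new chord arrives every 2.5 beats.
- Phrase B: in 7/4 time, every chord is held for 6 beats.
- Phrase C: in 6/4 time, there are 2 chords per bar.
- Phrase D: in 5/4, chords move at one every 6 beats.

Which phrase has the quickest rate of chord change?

A: 7/2.5 = 2.8 chords/bar.
B: 7/6 = 7/6 chords/bar.
C: 6/3 = 2 chords/bar.
D: 5/6 = 5/6 chords/bar.
Fastest is A at 2.8 chords/bar.

Phrase A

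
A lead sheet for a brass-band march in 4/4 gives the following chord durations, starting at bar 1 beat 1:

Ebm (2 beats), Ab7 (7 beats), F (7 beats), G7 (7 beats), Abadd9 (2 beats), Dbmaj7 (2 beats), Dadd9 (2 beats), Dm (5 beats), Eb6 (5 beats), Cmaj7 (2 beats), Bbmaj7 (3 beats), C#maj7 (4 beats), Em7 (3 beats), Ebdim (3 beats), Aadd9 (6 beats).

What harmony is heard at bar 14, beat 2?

Ebdim

Beat 2 of bar 14 is beat (14−1)×4 + 2 = 54 overall.
Running totals: Ebm ends at 2, Ab7 ends at 9, F ends at 16, G7 ends at 23, Abadd9 ends at 25, Dbmaj7 ends at 27, Dadd9 ends at 29, Dm ends at 34, Eb6 ends at 39, Cmaj7 ends at 41, Bbmaj7 ends at 44, C#maj7 ends at 48, Em7 ends at 51, Ebdim ends at 54.
Beat 54 falls within Ebdim.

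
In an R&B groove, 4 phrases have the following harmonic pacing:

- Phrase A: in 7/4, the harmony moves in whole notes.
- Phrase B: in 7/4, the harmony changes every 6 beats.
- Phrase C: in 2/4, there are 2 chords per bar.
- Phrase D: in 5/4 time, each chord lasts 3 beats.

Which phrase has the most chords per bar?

Phrase C

A: 7/4 = 1.75 chords/bar.
B: 7/6 = 7/6 chords/bar.
C: 2/1 = 2 chords/bar.
D: 5/3 = 5/3 chords/bar.
Fastest is C at 2 chords/bar.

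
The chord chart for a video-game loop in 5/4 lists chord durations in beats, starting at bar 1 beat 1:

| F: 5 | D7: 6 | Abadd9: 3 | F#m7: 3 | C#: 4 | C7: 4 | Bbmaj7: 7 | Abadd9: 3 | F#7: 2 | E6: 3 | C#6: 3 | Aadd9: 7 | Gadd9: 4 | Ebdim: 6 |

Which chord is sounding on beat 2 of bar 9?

C#6

Beat 2 of bar 9 is beat (9−1)×5 + 2 = 42 overall.
Running totals: F ends at 5, D7 ends at 11, Abadd9 ends at 14, F#m7 ends at 17, C# ends at 21, C7 ends at 25, Bbmaj7 ends at 32, Abadd9 ends at 35, F#7 ends at 37, E6 ends at 40, C#6 ends at 43.
Beat 42 falls within C#6.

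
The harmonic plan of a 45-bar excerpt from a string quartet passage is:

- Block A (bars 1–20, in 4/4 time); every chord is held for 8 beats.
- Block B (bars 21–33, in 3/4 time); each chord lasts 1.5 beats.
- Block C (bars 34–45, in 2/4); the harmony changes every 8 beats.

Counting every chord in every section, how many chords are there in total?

A has 80 beats and chords last 8 each, so 10 chords.
B has 39 beats and chords last 1.5 each, so 26 chords.
C has 24 beats and chords last 8 each, so 3 chords.
Total: 10 + 26 + 3 = 39.

39 chords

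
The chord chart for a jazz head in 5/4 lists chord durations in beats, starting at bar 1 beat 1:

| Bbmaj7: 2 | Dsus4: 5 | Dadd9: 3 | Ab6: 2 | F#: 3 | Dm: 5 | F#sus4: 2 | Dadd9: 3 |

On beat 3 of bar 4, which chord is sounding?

Beat 3 of bar 4 is beat (4−1)×5 + 3 = 18 overall.
Running totals: Bbmaj7 ends at 2, Dsus4 ends at 7, Dadd9 ends at 10, Ab6 ends at 12, F# ends at 15, Dm ends at 20.
Beat 18 falls within Dm.

Dm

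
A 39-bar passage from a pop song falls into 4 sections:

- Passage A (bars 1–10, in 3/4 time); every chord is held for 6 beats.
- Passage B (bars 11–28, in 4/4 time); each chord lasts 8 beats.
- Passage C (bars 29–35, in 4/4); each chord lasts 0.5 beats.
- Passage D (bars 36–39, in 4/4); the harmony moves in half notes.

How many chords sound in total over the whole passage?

A has 30 beats and chords last 6 each, so 5 chords.
B has 72 beats and chords last 8 each, so 9 chords.
C has 28 beats and chords last 0.5 each, so 56 chords.
D has 16 beats and chords last 2 each, so 8 chords.
Total: 5 + 9 + 56 + 8 = 78.

78 chords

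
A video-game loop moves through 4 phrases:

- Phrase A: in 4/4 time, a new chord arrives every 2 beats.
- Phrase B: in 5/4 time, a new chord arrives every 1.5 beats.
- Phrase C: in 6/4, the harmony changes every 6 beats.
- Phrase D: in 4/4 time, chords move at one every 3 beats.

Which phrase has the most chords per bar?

A: 4/2 = 2 chords/bar.
B: 5/1.5 = 10/3 chords/bar.
C: 6/6 = 1 chord/bar.
D: 4/3 = 4/3 chords/bar.
Fastest is B at 10/3 chords/bar.

Phrase B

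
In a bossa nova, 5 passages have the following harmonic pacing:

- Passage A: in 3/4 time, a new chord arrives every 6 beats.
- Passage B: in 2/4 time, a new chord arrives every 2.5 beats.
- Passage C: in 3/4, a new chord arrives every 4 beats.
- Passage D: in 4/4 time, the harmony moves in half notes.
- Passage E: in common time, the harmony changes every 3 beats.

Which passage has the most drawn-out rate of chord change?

A: 3 beats/bar ÷ 6 beats/chord = 0.5 chords/bar.
B: 2 beats/bar ÷ 2.5 beats/chord = 0.8 chords/bar.
C: 3 beats/bar ÷ 4 beats/chord = 0.75 chords/bar.
D: 4 beats/bar ÷ 2 beats/chord = 2 chords/bar.
E: 4 beats/bar ÷ 3 beats/chord = 4/3 chords/bar.
Slowest is A at 0.5 chords/bar.

Passage A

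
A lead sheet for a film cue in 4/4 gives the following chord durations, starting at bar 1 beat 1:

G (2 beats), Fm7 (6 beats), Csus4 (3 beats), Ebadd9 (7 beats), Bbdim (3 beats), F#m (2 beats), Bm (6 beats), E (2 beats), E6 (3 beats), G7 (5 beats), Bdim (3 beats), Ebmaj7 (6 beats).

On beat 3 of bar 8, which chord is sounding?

Beat 3 of bar 8 is beat (8−1)×4 + 3 = 31 overall.
Running totals: G ends at 2, Fm7 ends at 8, Csus4 ends at 11, Ebadd9 ends at 18, Bbdim ends at 21, F#m ends at 23, Bm ends at 29, E ends at 31.
Beat 31 falls within E.

E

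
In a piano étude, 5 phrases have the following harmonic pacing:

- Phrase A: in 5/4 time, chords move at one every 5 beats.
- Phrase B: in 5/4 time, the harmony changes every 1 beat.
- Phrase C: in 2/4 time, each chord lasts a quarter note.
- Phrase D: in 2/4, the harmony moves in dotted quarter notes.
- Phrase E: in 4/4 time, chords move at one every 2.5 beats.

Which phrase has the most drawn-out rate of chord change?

A: 5/5 = 1 chord/bar.
B: 5/1 = 5 chords/bar.
C: 2/1 = 2 chords/bar.
D: 2/1.5 = 4/3 chords/bar.
E: 4/2.5 = 1.6 chords/bar.
Slowest is A at 1 chords/bar.

Phrase A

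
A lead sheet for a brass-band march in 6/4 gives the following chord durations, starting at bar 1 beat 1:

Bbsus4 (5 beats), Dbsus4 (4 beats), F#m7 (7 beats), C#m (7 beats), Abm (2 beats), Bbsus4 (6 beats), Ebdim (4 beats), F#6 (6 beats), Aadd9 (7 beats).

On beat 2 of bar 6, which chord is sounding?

Beat 2 of bar 6 is beat (6−1)×6 + 2 = 32 overall.
Running totals: Bbsus4 ends at 5, Dbsus4 ends at 9, F#m7 ends at 16, C#m ends at 23, Abm ends at 25, Bbsus4 ends at 31, Ebdim ends at 35.
Beat 32 falls within Ebdim.

Ebdim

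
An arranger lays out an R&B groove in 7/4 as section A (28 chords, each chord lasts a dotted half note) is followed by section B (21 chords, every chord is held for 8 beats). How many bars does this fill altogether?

A: 28 × 3 = 84 beats = 12 bars.
B: 21 × 8 = 168 beats = 24 bars.
Total: 12 + 24 = 36 bars.

36 bars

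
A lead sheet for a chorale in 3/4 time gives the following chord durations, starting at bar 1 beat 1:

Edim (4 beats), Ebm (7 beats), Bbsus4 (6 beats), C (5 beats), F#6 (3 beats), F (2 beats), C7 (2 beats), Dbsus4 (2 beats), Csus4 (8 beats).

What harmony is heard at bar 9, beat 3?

Beat 3 of bar 9 is beat (9−1)×3 + 3 = 27 overall.
Running totals: Edim ends at 4, Ebm ends at 11, Bbsus4 ends at 17, C ends at 22, F#6 ends at 25, F ends at 27.
Beat 27 falls within F.

F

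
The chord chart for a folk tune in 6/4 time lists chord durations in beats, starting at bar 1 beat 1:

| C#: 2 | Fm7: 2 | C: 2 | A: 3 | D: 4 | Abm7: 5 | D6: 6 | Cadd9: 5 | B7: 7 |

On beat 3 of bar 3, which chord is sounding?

Beat 3 of bar 3 is beat (3−1)×6 + 3 = 15 overall.
Running totals: C# ends at 2, Fm7 ends at 4, C ends at 6, A ends at 9, D ends at 13, Abm7 ends at 18.
Beat 15 falls within Abm7.

Abm7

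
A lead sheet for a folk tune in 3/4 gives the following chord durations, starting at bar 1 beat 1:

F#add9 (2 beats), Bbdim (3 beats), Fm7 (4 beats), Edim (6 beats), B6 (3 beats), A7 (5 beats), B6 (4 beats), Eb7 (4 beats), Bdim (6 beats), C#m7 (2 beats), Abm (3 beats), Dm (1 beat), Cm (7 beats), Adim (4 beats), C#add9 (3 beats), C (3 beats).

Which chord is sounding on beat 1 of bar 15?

Dm

Beat 1 of bar 15 is beat (15−1)×3 + 1 = 43 overall.
Running totals: F#add9 ends at 2, Bbdim ends at 5, Fm7 ends at 9, Edim ends at 15, B6 ends at 18, A7 ends at 23, B6 ends at 27, Eb7 ends at 31, Bdim ends at 37, C#m7 ends at 39, Abm ends at 42, Dm ends at 43.
Beat 43 falls within Dm.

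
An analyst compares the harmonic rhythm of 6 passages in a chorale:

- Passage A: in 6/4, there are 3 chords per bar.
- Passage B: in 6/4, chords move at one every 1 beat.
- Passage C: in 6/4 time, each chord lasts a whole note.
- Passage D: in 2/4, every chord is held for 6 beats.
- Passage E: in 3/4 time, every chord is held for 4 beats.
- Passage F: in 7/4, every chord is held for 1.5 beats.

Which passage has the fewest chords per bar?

Passage D

A: 6/2 = 3 chords/bar.
B: 6/1 = 6 chords/bar.
C: 6/4 = 1.5 chords/bar.
D: 2/6 = 1/3 chords/bar.
E: 3/4 = 0.75 chords/bar.
F: 7/1.5 = 14/3 chords/bar.
Slowest is D at 1/3 chords/bar.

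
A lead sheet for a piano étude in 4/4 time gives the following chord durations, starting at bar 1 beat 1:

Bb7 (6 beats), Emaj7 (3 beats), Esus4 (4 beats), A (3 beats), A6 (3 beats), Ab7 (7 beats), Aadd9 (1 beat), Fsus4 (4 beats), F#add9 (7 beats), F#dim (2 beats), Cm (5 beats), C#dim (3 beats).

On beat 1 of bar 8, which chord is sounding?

Beat 1 of bar 8 is beat (8−1)×4 + 1 = 29 overall.
Running totals: Bb7 ends at 6, Emaj7 ends at 9, Esus4 ends at 13, A ends at 16, A6 ends at 19, Ab7 ends at 26, Aadd9 ends at 27, Fsus4 ends at 31.
Beat 29 falls within Fsus4.

Fsus4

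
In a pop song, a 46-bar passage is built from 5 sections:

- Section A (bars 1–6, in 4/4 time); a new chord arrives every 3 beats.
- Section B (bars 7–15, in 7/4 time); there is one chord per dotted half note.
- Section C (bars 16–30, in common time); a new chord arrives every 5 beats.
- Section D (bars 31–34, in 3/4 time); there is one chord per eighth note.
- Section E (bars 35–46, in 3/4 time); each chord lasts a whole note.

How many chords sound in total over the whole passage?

A: 6 bars × 4 beats = 24 beats; 3 beats/chord → 8 chords.
B: 9 bars × 7 beats = 63 beats; 3 beats/chord → 21 chords.
C: 15 bars × 4 beats = 60 beats; 5 beats/chord → 12 chords.
D: 4 bars × 3 beats = 12 beats; 0.5 beats/chord → 24 chords.
E: 12 bars × 3 beats = 36 beats; 4 beats/chord → 9 chords.
Total: 8 + 21 + 12 + 24 + 9 = 74.

74 chords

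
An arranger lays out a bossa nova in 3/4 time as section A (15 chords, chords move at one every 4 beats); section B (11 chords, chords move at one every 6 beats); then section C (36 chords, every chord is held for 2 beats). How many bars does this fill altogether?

A: 15 × 4 = 60 beats = 20 bars.
B: 11 × 6 = 66 beats = 22 bars.
C: 36 × 2 = 72 beats = 24 bars.
Total: 20 + 22 + 24 = 66 bars.

66 bars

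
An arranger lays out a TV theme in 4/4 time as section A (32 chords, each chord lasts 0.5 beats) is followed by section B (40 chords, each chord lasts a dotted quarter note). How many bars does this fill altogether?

19 bars

A: 32 × 0.5 = 16 beats = 4 bars.
B: 40 × 1.5 = 60 beats = 15 bars.
Total: 4 + 15 = 19 bars.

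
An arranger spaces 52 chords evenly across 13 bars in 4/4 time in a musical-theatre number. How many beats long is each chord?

1 beat

13 bars × 4 beats/bar = 52 beats total.
52 beats ÷ 52 chords = 1 beats per chord.
(That is a quarter note.)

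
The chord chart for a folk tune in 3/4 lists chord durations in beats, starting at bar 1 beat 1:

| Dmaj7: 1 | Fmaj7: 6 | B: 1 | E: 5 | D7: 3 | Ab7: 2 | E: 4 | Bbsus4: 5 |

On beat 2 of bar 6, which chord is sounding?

Ab7

Beat 2 of bar 6 is beat (6−1)×3 + 2 = 17 overall.
Running totals: Dmaj7 ends at 1, Fmaj7 ends at 7, B ends at 8, E ends at 13, D7 ends at 16, Ab7 ends at 18.
Beat 17 falls within Ab7.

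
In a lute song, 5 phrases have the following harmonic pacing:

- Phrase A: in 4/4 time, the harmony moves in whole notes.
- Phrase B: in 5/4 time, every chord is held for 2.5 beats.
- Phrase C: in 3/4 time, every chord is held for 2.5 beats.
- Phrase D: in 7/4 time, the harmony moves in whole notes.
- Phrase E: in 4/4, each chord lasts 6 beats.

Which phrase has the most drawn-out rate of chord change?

Phrase E

A: 4 beats/bar ÷ 4 beats/chord = 1 chord/bar.
B: 5 beats/bar ÷ 2.5 beats/chord = 2 chords/bar.
C: 3 beats/bar ÷ 2.5 beats/chord = 1.2 chords/bar.
D: 7 beats/bar ÷ 4 beats/chord = 1.75 chords/bar.
E: 4 beats/bar ÷ 6 beats/chord = 2/3 chords/bar.
Slowest is E at 2/3 chords/bar.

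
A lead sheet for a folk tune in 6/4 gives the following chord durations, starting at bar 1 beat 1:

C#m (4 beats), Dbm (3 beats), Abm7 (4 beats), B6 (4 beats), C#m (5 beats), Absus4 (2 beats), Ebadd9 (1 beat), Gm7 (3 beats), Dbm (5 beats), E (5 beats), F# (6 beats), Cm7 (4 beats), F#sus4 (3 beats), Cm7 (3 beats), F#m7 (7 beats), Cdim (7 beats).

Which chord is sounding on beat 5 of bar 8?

Beat 5 of bar 8 is beat (8−1)×6 + 5 = 47 overall.
Running totals: C#m ends at 4, Dbm ends at 7, Abm7 ends at 11, B6 ends at 15, C#m ends at 20, Absus4 ends at 22, Ebadd9 ends at 23, Gm7 ends at 26, Dbm ends at 31, E ends at 36, F# ends at 42, Cm7 ends at 46, F#sus4 ends at 49.
Beat 47 falls within F#sus4.

F#sus4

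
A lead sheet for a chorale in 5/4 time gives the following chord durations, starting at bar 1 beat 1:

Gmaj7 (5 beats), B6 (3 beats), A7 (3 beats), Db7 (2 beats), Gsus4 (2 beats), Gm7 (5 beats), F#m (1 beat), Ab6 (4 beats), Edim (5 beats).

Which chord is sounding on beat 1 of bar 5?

Beat 1 of bar 5 is beat (5−1)×5 + 1 = 21 overall.
Running totals: Gmaj7 ends at 5, B6 ends at 8, A7 ends at 11, Db7 ends at 13, Gsus4 ends at 15, Gm7 ends at 20, F#m ends at 21.
Beat 21 falls within F#m.

F#m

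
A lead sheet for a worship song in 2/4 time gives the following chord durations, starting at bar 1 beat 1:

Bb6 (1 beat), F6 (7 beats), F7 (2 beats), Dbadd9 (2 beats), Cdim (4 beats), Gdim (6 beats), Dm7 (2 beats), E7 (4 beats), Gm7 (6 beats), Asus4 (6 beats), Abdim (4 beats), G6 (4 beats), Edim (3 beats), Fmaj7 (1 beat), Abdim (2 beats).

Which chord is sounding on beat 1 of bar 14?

E7

Beat 1 of bar 14 is beat (14−1)×2 + 1 = 27 overall.
Running totals: Bb6 ends at 1, F6 ends at 8, F7 ends at 10, Dbadd9 ends at 12, Cdim ends at 16, Gdim ends at 22, Dm7 ends at 24, E7 ends at 28.
Beat 27 falls within E7.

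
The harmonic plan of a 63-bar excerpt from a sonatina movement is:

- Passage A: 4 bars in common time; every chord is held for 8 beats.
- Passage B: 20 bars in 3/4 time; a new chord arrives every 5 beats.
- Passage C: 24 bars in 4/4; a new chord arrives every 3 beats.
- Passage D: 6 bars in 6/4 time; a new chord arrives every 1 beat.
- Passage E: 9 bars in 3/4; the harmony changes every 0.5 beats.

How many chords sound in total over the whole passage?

136 chords

A: 4·4 = 16 beats, 16/8 = 2 chords.
B: 20·3 = 60 beats, 60/5 = 12 chords.
C: 24·4 = 96 beats, 96/3 = 32 chords.
D: 6·6 = 36 beats, 36/1 = 36 chords.
E: 9·3 = 27 beats, 27/0.5 = 54 chords.
Total: 2 + 12 + 32 + 36 + 54 = 136.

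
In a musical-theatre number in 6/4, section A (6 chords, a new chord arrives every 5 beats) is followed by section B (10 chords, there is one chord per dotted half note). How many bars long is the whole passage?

A: 6 × 5 = 30 beats = 5 bars.
B: 10 × 3 = 30 beats = 5 bars.
Total: 5 + 5 = 10 bars.

10 bars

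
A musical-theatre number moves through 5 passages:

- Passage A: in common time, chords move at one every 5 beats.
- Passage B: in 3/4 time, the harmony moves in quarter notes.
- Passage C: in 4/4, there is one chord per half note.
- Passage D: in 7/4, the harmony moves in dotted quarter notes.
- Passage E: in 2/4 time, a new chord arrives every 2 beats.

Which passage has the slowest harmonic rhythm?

Passage A

A: 4/5 = 0.8 chords/bar.
B: 3/1 = 3 chords/bar.
C: 4/2 = 2 chords/bar.
D: 7/1.5 = 14/3 chords/bar.
E: 2/2 = 1 chord/bar.
Slowest is A at 0.8 chords/bar.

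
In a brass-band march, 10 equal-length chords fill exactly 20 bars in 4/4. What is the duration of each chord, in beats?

20 bars × 4 beats/bar = 80 beats total.
80 beats ÷ 10 chords = 8 beats per chord.

8 beats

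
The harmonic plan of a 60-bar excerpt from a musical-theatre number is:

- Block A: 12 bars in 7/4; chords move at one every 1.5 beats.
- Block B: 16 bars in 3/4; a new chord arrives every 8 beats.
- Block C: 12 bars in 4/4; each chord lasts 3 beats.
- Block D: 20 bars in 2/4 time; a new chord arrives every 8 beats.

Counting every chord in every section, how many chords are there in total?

83 chords

A: 12·7 = 84 beats, 84/1.5 = 56 chords.
B: 16·3 = 48 beats, 48/8 = 6 chords.
C: 12·4 = 48 beats, 48/3 = 16 chords.
D: 20·2 = 40 beats, 40/8 = 5 chords.
Total: 56 + 6 + 16 + 5 = 83.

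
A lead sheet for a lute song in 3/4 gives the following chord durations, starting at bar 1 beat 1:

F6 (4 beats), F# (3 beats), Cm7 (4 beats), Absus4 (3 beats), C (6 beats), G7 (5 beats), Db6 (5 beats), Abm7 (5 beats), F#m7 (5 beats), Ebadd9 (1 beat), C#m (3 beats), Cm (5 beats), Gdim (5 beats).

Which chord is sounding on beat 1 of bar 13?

Beat 1 of bar 13 is beat (13−1)×3 + 1 = 37 overall.
Running totals: F6 ends at 4, F# ends at 7, Cm7 ends at 11, Absus4 ends at 14, C ends at 20, G7 ends at 25, Db6 ends at 30, Abm7 ends at 35, F#m7 ends at 40.
Beat 37 falls within F#m7.

F#m7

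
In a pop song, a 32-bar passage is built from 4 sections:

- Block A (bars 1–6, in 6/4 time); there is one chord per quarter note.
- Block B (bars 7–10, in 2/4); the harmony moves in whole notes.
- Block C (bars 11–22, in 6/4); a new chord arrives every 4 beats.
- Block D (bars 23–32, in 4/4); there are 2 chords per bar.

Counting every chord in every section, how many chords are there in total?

A: 6 bars × 6 beats = 36 beats; 1 beat/chord → 36 chords.
B: 4 bars × 2 beats = 8 beats; 4 beats/chord → 2 chords.
C: 12 bars × 6 beats = 72 beats; 4 beats/chord → 18 chords.
D: 10 bars × 4 beats = 40 beats; 2 beats/chord → 20 chords.
Total: 36 + 2 + 18 + 20 = 76.

76 chords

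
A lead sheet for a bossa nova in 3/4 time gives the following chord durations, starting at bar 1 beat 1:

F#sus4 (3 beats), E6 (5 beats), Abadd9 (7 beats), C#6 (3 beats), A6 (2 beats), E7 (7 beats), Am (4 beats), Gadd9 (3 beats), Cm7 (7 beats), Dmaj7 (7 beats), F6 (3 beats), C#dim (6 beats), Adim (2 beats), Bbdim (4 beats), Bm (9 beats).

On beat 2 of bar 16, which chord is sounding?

Beat 2 of bar 16 is beat (16−1)×3 + 2 = 47 overall.
Running totals: F#sus4 ends at 3, E6 ends at 8, Abadd9 ends at 15, C#6 ends at 18, A6 ends at 20, E7 ends at 27, Am ends at 31, Gadd9 ends at 34, Cm7 ends at 41, Dmaj7 ends at 48.
Beat 47 falls within Dmaj7.

Dmaj7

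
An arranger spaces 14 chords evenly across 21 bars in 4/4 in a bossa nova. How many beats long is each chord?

6 beats

21 bars × 4 beats/bar = 84 beats total.
84 beats ÷ 14 chords = 6 beats per chord.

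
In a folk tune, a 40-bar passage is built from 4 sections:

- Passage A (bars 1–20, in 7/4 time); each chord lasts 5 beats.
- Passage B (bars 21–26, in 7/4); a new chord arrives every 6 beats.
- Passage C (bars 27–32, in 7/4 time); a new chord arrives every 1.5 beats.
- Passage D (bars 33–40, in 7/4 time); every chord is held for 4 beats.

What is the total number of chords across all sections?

A: 20 bars × 7 beats = 140 beats; 5 beats/chord → 28 chords.
B: 6 bars × 7 beats = 42 beats; 6 beats/chord → 7 chords.
C: 6 bars × 7 beats = 42 beats; 1.5 beats/chord → 28 chords.
D: 8 bars × 7 beats = 56 beats; 4 beats/chord → 14 chords.
Total: 28 + 7 + 28 + 14 = 77.

77 chords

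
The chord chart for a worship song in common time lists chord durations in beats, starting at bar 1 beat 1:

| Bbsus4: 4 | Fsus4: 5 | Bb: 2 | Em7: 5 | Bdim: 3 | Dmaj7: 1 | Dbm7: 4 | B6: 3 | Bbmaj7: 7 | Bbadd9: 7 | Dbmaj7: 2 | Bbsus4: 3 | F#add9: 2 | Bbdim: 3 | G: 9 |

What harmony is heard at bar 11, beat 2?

Beat 2 of bar 11 is beat (11−1)×4 + 2 = 42 overall.
Running totals: Bbsus4 ends at 4, Fsus4 ends at 9, Bb ends at 11, Em7 ends at 16, Bdim ends at 19, Dmaj7 ends at 20, Dbm7 ends at 24, B6 ends at 27, Bbmaj7 ends at 34, Bbadd9 ends at 41, Dbmaj7 ends at 43.
Beat 42 falls within Dbmaj7.

Dbmaj7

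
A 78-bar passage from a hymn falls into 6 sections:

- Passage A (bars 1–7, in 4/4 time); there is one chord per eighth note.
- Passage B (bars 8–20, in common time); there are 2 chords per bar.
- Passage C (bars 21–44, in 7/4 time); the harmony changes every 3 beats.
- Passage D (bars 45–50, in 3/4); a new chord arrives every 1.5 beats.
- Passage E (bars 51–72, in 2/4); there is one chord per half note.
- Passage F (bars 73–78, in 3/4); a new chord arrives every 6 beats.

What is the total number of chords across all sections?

175 chords

A: 7 bars × 4 beats = 28 beats; 0.5 beats/chord → 56 chords.
B: 13 bars × 4 beats = 52 beats; 2 beats/chord → 26 chords.
C: 24 bars × 7 beats = 168 beats; 3 beats/chord → 56 chords.
D: 6 bars × 3 beats = 18 beats; 1.5 beats/chord → 12 chords.
E: 22 bars × 2 beats = 44 beats; 2 beats/chord → 22 chords.
F: 6 bars × 3 beats = 18 beats; 6 beats/chord → 3 chords.
Total: 56 + 26 + 56 + 12 + 22 + 3 = 175.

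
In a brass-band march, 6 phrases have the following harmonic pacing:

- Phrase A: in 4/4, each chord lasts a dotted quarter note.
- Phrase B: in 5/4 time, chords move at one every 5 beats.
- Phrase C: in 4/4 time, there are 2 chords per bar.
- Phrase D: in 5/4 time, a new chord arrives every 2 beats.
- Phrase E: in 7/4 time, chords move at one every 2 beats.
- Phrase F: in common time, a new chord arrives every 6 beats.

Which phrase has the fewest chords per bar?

Phrase F

A: each chord is 1.5 beats in 4/4, so 8/3 per bar.
B: each chord is 5 beats in 5/4, so 1 per bar.
C: each chord is 2 beats in 4/4, so 2 per bar.
D: each chord is 2 beats in 5/4, so 2.5 per bar.
E: each chord is 2 beats in 7/4, so 3.5 per bar.
F: each chord is 6 beats in 4/4, so 2/3 per bar.
Slowest is F at 2/3 chords/bar.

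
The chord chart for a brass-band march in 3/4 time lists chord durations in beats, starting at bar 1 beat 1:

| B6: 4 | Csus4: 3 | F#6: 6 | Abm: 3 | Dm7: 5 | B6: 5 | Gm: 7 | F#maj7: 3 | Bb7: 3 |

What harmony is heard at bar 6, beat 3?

Beat 3 of bar 6 is beat (6−1)×3 + 3 = 18 overall.
Running totals: B6 ends at 4, Csus4 ends at 7, F#6 ends at 13, Abm ends at 16, Dm7 ends at 21.
Beat 18 falls within Dm7.

Dm7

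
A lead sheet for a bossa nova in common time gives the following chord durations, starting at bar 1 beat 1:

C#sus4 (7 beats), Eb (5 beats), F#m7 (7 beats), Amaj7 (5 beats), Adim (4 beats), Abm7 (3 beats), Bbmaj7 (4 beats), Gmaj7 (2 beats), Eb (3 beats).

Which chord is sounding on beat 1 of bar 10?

Beat 1 of bar 10 is beat (10−1)×4 + 1 = 37 overall.
Running totals: C#sus4 ends at 7, Eb ends at 12, F#m7 ends at 19, Amaj7 ends at 24, Adim ends at 28, Abm7 ends at 31, Bbmaj7 ends at 35, Gmaj7 ends at 37.
Beat 37 falls within Gmaj7.

Gmaj7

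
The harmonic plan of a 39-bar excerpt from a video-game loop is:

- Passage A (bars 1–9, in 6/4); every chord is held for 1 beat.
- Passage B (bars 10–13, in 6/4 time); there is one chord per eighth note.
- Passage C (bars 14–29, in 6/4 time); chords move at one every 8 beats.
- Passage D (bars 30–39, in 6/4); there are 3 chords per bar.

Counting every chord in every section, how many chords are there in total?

144 chords

A: 9 bars × 6 beats = 54 beats; 1 beat/chord → 54 chords.
B: 4 bars × 6 beats = 24 beats; 0.5 beats/chord → 48 chords.
C: 16 bars × 6 beats = 96 beats; 8 beats/chord → 12 chords.
D: 10 bars × 6 beats = 60 beats; 2 beats/chord → 30 chords.
Total: 54 + 48 + 12 + 30 = 144.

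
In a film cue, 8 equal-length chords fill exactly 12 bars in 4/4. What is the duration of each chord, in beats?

6 beats

12 bars × 4 beats/bar = 48 beats total.
48 beats ÷ 8 chords = 6 beats per chord.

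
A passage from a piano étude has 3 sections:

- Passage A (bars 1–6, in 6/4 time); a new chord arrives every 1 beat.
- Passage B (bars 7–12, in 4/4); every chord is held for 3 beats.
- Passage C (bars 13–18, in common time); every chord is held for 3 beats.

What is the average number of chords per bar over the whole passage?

A: 6 bars of 6 beats is 36 beats; at 1 beat each that's 36 chords.
B: 6 bars of 4 beats is 24 beats; at 3 beats each that's 8 chords.
C: 6 bars of 4 beats is 24 beats; at 3 beats each that's 8 chords.
Overall: 52 chords over 18 bars → 52/18 = 26/9 chords per bar.

26/9 chords per bar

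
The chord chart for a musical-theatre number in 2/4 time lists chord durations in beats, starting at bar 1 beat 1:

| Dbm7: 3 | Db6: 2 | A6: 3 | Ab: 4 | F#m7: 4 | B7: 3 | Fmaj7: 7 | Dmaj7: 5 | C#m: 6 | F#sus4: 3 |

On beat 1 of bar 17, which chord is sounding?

C#m

Beat 1 of bar 17 is beat (17−1)×2 + 1 = 33 overall.
Running totals: Dbm7 ends at 3, Db6 ends at 5, A6 ends at 8, Ab ends at 12, F#m7 ends at 16, B7 ends at 19, Fmaj7 ends at 26, Dmaj7 ends at 31, C#m ends at 37.
Beat 33 falls within C#m.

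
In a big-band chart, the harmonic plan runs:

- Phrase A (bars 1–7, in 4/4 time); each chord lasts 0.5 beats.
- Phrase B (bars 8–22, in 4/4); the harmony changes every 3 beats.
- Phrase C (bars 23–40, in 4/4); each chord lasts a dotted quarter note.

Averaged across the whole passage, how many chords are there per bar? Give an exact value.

A: 7 bars of 4 beats is 28 beats; at 0.5 beats each that's 56 chords.
B: 15 bars of 4 beats is 60 beats; at 3 beats each that's 20 chords.
C: 18 bars of 4 beats is 72 beats; at 1.5 beats each that's 48 chords.
Overall: 124 chords over 40 bars → 124/40 = 3.1 chords per bar.

3.1 chords per bar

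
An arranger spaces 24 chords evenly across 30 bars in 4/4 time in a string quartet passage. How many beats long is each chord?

5 beats

30 bars × 4 beats/bar = 120 beats total.
120 beats ÷ 24 chords = 5 beats per chord.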